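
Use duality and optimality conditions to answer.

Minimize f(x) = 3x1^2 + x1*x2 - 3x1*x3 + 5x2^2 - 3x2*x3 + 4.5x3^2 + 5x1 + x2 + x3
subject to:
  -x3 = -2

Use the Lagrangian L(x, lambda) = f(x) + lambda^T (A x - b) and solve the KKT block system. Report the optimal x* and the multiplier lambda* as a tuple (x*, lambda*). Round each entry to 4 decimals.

Form the Lagrangian:
  L(x, lambda) = (1/2) x^T Q x + c^T x + lambda^T (A x - b)
Stationarity (grad_x L = 0): Q x + c + A^T lambda = 0.
Primal feasibility: A x = b.

This gives the KKT block system:
  [ Q   A^T ] [ x     ]   [-c ]
  [ A    0  ] [ lambda ] = [ b ]

Solving the linear system:
  x*      = (0.0847, 0.4915, 2)
  lambda* = (17.2712)
  f(x*)   = 18.7288

x* = (0.0847, 0.4915, 2), lambda* = (17.2712)


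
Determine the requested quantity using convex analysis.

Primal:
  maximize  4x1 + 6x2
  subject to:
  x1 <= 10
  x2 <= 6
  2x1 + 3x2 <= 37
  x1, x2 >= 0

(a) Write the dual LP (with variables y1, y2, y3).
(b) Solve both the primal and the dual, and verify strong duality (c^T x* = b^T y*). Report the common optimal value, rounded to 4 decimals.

The standard primal-dual pair for 'max c^T x s.t. A x <= b, x >= 0' is:
  Dual:  min b^T y  s.t.  A^T y >= c,  y >= 0.

So the dual LP is:
  minimize  10y1 + 6y2 + 37y3
  subject to:
    y1 + 2y3 >= 4
    y2 + 3y3 >= 6
    y1, y2, y3 >= 0

Solving the primal: x* = (9.5, 6).
  primal value c^T x* = 74.
Solving the dual: y* = (0, 0, 2).
  dual value b^T y* = 74.
Strong duality: c^T x* = b^T y*. Confirmed.

74


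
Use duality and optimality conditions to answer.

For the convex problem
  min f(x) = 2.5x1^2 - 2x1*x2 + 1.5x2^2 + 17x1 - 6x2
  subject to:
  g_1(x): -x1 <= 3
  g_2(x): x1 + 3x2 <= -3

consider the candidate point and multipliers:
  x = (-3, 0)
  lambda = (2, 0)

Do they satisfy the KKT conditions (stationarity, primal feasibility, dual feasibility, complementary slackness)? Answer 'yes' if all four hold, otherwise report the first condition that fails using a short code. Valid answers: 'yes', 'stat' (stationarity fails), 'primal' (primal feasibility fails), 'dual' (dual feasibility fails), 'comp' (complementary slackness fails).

Gradient of f: grad f(x) = Q x + c = (2, 0)
Constraint values g_i(x) = a_i^T x - b_i:
  g_1((-3, 0)) = 0
  g_2((-3, 0)) = 0
Stationarity residual: grad f(x) + sum_i lambda_i a_i = (0, 0)
  -> stationarity OK
Primal feasibility (all g_i <= 0): OK
Dual feasibility (all lambda_i >= 0): OK
Complementary slackness (lambda_i * g_i(x) = 0 for all i): OK

Verdict: yes, KKT holds.

yes


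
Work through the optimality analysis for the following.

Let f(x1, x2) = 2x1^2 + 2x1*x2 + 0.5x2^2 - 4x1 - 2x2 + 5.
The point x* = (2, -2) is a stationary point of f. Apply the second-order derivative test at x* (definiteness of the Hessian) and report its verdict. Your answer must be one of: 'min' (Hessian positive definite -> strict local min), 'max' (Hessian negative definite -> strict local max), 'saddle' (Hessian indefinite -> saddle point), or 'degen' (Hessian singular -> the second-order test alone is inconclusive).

Compute the Hessian H = grad^2 f:
  H = [[4, 2], [2, 1]]
Verify stationarity: grad f(x*) = H x* + g = (0, 0).
Eigenvalues of H: 0, 5.
H has a zero eigenvalue (singular; positive semidefinite but not definite), so H is neither positive definite, negative definite, nor indefinite. The second-order test alone is inconclusive -> degen.
(Indeed, f is constant along the null direction of H through x*, so x* is not a strict local extremum.)

degen


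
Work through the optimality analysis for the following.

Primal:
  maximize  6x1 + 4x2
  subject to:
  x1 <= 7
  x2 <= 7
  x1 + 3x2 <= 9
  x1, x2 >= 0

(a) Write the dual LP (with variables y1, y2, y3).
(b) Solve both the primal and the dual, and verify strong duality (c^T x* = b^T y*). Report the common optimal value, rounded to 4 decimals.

The standard primal-dual pair for 'max c^T x s.t. A x <= b, x >= 0' is:
  Dual:  min b^T y  s.t.  A^T y >= c,  y >= 0.

So the dual LP is:
  minimize  7y1 + 7y2 + 9y3
  subject to:
    y1 + y3 >= 6
    y2 + 3y3 >= 4
    y1, y2, y3 >= 0

Solving the primal: x* = (7, 0.6667).
  primal value c^T x* = 44.6667.
Solving the dual: y* = (4.6667, 0, 1.3333).
  dual value b^T y* = 44.6667.
Strong duality: c^T x* = b^T y*. Confirmed.

44.6667


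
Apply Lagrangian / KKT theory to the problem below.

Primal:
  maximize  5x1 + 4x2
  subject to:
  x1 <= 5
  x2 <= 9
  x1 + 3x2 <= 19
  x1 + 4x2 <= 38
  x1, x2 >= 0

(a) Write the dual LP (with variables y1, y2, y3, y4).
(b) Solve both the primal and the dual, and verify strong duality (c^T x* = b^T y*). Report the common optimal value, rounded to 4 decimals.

The standard primal-dual pair for 'max c^T x s.t. A x <= b, x >= 0' is:
  Dual:  min b^T y  s.t.  A^T y >= c,  y >= 0.

So the dual LP is:
  minimize  5y1 + 9y2 + 19y3 + 38y4
  subject to:
    y1 + y3 + y4 >= 5
    y2 + 3y3 + 4y4 >= 4
    y1, y2, y3, y4 >= 0

Solving the primal: x* = (5, 4.6667).
  primal value c^T x* = 43.6667.
Solving the dual: y* = (3.6667, 0, 1.3333, 0).
  dual value b^T y* = 43.6667.
Strong duality: c^T x* = b^T y*. Confirmed.

43.6667


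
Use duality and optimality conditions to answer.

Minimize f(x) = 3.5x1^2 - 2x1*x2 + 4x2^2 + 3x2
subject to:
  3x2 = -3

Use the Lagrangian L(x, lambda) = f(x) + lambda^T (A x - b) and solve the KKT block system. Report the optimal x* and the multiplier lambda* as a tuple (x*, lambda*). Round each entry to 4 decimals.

Form the Lagrangian:
  L(x, lambda) = (1/2) x^T Q x + c^T x + lambda^T (A x - b)
Stationarity (grad_x L = 0): Q x + c + A^T lambda = 0.
Primal feasibility: A x = b.

This gives the KKT block system:
  [ Q   A^T ] [ x     ]   [-c ]
  [ A    0  ] [ lambda ] = [ b ]

Solving the linear system:
  x*      = (-0.2857, -1)
  lambda* = (1.4762)
  f(x*)   = 0.7143

x* = (-0.2857, -1), lambda* = (1.4762)


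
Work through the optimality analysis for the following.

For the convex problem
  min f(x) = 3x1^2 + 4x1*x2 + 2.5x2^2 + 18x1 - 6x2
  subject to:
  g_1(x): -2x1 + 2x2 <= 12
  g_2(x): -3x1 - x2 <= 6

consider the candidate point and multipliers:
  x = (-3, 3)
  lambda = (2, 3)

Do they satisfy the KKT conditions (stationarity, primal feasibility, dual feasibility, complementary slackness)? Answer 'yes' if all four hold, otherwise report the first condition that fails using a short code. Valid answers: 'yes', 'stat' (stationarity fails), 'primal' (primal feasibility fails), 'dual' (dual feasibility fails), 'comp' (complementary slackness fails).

Gradient of f: grad f(x) = Q x + c = (12, -3)
Constraint values g_i(x) = a_i^T x - b_i:
  g_1((-3, 3)) = 0
  g_2((-3, 3)) = 0
Stationarity residual: grad f(x) + sum_i lambda_i a_i = (-1, -2)
  -> stationarity FAILS
Primal feasibility (all g_i <= 0): OK
Dual feasibility (all lambda_i >= 0): OK
Complementary slackness (lambda_i * g_i(x) = 0 for all i): OK

Verdict: the first failing condition is stationarity -> stat.

stat


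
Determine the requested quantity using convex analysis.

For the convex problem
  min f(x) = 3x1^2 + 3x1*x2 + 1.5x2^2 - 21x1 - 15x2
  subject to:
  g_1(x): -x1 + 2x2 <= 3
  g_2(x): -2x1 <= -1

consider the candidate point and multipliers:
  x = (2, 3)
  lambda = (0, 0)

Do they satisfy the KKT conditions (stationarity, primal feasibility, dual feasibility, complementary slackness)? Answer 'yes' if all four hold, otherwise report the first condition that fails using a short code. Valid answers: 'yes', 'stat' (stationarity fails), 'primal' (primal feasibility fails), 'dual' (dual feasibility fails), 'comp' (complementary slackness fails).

Gradient of f: grad f(x) = Q x + c = (0, 0)
Constraint values g_i(x) = a_i^T x - b_i:
  g_1((2, 3)) = 1
  g_2((2, 3)) = -3
Stationarity residual: grad f(x) + sum_i lambda_i a_i = (0, 0)
  -> stationarity OK
Primal feasibility (all g_i <= 0): FAILS
Dual feasibility (all lambda_i >= 0): OK
Complementary slackness (lambda_i * g_i(x) = 0 for all i): OK

Verdict: the first failing condition is primal_feasibility -> primal.

primal


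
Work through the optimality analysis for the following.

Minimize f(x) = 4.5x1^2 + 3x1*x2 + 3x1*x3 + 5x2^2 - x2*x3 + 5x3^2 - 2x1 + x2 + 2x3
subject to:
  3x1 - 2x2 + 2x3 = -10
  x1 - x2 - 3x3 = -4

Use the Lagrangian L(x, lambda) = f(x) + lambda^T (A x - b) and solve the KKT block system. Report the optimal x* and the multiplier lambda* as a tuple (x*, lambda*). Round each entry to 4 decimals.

Form the Lagrangian:
  L(x, lambda) = (1/2) x^T Q x + c^T x + lambda^T (A x - b)
Stationarity (grad_x L = 0): Q x + c + A^T lambda = 0.
Primal feasibility: A x = b.

This gives the KKT block system:
  [ Q   A^T ] [ x     ]   [-c ]
  [ A    0  ] [ lambda ] = [ b ]

Solving the linear system:
  x*      = (-2.2054, 1.7176, 0.0257)
  lambda* = (5.0849, 1.3642)
  f(x*)   = 31.2426

x* = (-2.2054, 1.7176, 0.0257), lambda* = (5.0849, 1.3642)


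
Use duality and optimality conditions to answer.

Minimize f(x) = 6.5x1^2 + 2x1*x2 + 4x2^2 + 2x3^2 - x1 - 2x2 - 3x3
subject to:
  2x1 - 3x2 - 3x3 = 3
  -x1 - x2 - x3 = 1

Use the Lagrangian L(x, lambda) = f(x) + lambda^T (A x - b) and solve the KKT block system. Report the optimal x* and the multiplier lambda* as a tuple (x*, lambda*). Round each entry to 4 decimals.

Form the Lagrangian:
  L(x, lambda) = (1/2) x^T Q x + c^T x + lambda^T (A x - b)
Stationarity (grad_x L = 0): Q x + c + A^T lambda = 0.
Primal feasibility: A x = b.

This gives the KKT block system:
  [ Q   A^T ] [ x     ]   [-c ]
  [ A    0  ] [ lambda ] = [ b ]

Solving the linear system:
  x*      = (0, -0.4167, -0.5833)
  lambda* = (-0.7, -3.2333)
  f(x*)   = 3.9583

x* = (0, -0.4167, -0.5833), lambda* = (-0.7, -3.2333)


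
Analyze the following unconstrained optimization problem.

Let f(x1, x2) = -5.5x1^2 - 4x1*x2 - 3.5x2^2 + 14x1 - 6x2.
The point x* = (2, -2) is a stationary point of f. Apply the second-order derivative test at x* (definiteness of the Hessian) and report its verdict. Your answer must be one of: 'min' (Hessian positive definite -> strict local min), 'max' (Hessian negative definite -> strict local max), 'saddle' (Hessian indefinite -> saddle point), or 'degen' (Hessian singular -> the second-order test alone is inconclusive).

Compute the Hessian H = grad^2 f:
  H = [[-11, -4], [-4, -7]]
Verify stationarity: grad f(x*) = H x* + g = (0, 0).
Eigenvalues of H: -13.4721, -4.5279.
Both eigenvalues < 0, so H is negative definite -> x* is a strict local max.

max


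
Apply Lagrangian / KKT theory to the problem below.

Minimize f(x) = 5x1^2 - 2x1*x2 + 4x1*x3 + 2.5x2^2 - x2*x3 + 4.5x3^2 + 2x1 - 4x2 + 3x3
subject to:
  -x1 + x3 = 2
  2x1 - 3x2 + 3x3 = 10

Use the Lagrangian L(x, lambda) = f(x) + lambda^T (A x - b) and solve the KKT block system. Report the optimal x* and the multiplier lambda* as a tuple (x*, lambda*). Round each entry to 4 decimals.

Form the Lagrangian:
  L(x, lambda) = (1/2) x^T Q x + c^T x + lambda^T (A x - b)
Stationarity (grad_x L = 0): Q x + c + A^T lambda = 0.
Primal feasibility: A x = b.

This gives the KKT block system:
  [ Q   A^T ] [ x     ]   [-c ]
  [ A    0  ] [ lambda ] = [ b ]

Solving the linear system:
  x*      = (-0.4496, -2.0827, 1.5504)
  lambda* = (-2.1727, -5.0216)
  f(x*)   = 33.3219

x* = (-0.4496, -2.0827, 1.5504), lambda* = (-2.1727, -5.0216)


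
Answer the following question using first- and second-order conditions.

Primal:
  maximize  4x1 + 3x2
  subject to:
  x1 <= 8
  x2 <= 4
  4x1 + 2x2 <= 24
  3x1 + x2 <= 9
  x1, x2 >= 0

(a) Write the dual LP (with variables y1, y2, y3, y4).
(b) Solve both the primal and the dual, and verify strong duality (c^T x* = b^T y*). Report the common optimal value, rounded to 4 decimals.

The standard primal-dual pair for 'max c^T x s.t. A x <= b, x >= 0' is:
  Dual:  min b^T y  s.t.  A^T y >= c,  y >= 0.

So the dual LP is:
  minimize  8y1 + 4y2 + 24y3 + 9y4
  subject to:
    y1 + 4y3 + 3y4 >= 4
    y2 + 2y3 + y4 >= 3
    y1, y2, y3, y4 >= 0

Solving the primal: x* = (1.6667, 4).
  primal value c^T x* = 18.6667.
Solving the dual: y* = (0, 1.6667, 0, 1.3333).
  dual value b^T y* = 18.6667.
Strong duality: c^T x* = b^T y*. Confirmed.

18.6667


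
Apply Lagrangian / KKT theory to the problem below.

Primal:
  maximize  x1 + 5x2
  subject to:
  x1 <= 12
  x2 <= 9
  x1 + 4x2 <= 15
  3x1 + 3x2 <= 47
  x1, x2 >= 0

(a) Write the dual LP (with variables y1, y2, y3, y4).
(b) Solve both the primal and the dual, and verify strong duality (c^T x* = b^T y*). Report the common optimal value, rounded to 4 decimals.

The standard primal-dual pair for 'max c^T x s.t. A x <= b, x >= 0' is:
  Dual:  min b^T y  s.t.  A^T y >= c,  y >= 0.

So the dual LP is:
  minimize  12y1 + 9y2 + 15y3 + 47y4
  subject to:
    y1 + y3 + 3y4 >= 1
    y2 + 4y3 + 3y4 >= 5
    y1, y2, y3, y4 >= 0

Solving the primal: x* = (0, 3.75).
  primal value c^T x* = 18.75.
Solving the dual: y* = (0, 0, 1.25, 0).
  dual value b^T y* = 18.75.
Strong duality: c^T x* = b^T y*. Confirmed.

18.75


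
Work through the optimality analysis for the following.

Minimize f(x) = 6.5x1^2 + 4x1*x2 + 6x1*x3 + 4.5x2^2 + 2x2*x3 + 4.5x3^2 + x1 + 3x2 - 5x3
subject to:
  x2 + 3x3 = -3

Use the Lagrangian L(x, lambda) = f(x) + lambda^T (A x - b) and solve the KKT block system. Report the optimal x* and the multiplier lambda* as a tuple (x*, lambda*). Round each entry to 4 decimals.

Form the Lagrangian:
  L(x, lambda) = (1/2) x^T Q x + c^T x + lambda^T (A x - b)
Stationarity (grad_x L = 0): Q x + c + A^T lambda = 0.
Primal feasibility: A x = b.

This gives the KKT block system:
  [ Q   A^T ] [ x     ]   [-c ]
  [ A    0  ] [ lambda ] = [ b ]

Solving the linear system:
  x*      = (0.5031, -0.7699, -0.7434)
  lambda* = (3.4039)
  f(x*)   = 6.0608

x* = (0.5031, -0.7699, -0.7434), lambda* = (3.4039)


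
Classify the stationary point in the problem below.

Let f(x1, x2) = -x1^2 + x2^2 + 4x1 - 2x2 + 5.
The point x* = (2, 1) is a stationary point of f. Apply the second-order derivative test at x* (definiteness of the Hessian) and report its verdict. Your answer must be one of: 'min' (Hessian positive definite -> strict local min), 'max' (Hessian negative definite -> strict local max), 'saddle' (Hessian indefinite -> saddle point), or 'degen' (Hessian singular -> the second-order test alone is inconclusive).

Compute the Hessian H = grad^2 f:
  H = [[-2, 0], [0, 2]]
Verify stationarity: grad f(x*) = H x* + g = (0, 0).
Eigenvalues of H: -2, 2.
Eigenvalues have mixed signs, so H is indefinite -> x* is a saddle point.

saddle


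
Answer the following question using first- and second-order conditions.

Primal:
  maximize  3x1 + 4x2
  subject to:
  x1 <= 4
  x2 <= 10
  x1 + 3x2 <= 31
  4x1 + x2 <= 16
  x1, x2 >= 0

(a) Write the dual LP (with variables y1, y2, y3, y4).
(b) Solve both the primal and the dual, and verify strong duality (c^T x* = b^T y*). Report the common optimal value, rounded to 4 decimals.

The standard primal-dual pair for 'max c^T x s.t. A x <= b, x >= 0' is:
  Dual:  min b^T y  s.t.  A^T y >= c,  y >= 0.

So the dual LP is:
  minimize  4y1 + 10y2 + 31y3 + 16y4
  subject to:
    y1 + y3 + 4y4 >= 3
    y2 + 3y3 + y4 >= 4
    y1, y2, y3, y4 >= 0

Solving the primal: x* = (1.5455, 9.8182).
  primal value c^T x* = 43.9091.
Solving the dual: y* = (0, 0, 1.1818, 0.4545).
  dual value b^T y* = 43.9091.
Strong duality: c^T x* = b^T y*. Confirmed.

43.9091


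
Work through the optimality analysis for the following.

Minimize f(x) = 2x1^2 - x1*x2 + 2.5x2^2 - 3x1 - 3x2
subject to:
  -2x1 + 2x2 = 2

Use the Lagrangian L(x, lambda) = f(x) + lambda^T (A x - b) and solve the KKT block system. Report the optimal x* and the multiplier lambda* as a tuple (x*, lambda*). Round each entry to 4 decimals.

Form the Lagrangian:
  L(x, lambda) = (1/2) x^T Q x + c^T x + lambda^T (A x - b)
Stationarity (grad_x L = 0): Q x + c + A^T lambda = 0.
Primal feasibility: A x = b.

This gives the KKT block system:
  [ Q   A^T ] [ x     ]   [-c ]
  [ A    0  ] [ lambda ] = [ b ]

Solving the linear system:
  x*      = (0.2857, 1.2857)
  lambda* = (-1.5714)
  f(x*)   = -0.7857

x* = (0.2857, 1.2857), lambda* = (-1.5714)


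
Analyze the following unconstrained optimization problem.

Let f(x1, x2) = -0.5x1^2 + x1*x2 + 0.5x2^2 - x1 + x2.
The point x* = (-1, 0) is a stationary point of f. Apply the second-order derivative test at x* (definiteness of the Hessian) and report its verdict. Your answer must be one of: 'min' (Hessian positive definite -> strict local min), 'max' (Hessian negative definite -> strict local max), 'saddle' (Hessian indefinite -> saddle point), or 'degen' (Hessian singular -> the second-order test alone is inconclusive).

Compute the Hessian H = grad^2 f:
  H = [[-1, 1], [1, 1]]
Verify stationarity: grad f(x*) = H x* + g = (0, 0).
Eigenvalues of H: -1.4142, 1.4142.
Eigenvalues have mixed signs, so H is indefinite -> x* is a saddle point.

saddle


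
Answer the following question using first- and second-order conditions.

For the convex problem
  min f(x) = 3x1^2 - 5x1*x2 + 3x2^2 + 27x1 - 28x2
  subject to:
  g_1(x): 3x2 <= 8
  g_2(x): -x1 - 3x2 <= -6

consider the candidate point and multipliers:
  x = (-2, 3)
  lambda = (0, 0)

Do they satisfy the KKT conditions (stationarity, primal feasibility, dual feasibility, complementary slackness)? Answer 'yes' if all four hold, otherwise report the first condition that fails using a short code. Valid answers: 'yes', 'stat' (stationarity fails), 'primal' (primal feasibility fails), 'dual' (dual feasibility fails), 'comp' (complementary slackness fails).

Gradient of f: grad f(x) = Q x + c = (0, 0)
Constraint values g_i(x) = a_i^T x - b_i:
  g_1((-2, 3)) = 1
  g_2((-2, 3)) = -1
Stationarity residual: grad f(x) + sum_i lambda_i a_i = (0, 0)
  -> stationarity OK
Primal feasibility (all g_i <= 0): FAILS
Dual feasibility (all lambda_i >= 0): OK
Complementary slackness (lambda_i * g_i(x) = 0 for all i): OK

Verdict: the first failing condition is primal_feasibility -> primal.

primal


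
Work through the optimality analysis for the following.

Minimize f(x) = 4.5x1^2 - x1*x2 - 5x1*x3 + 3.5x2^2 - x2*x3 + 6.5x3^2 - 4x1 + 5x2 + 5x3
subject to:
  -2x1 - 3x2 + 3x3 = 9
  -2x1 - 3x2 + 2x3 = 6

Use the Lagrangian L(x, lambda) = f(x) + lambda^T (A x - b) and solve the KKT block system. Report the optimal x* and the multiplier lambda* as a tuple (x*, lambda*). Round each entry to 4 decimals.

Form the Lagrangian:
  L(x, lambda) = (1/2) x^T Q x + c^T x + lambda^T (A x - b)
Stationarity (grad_x L = 0): Q x + c + A^T lambda = 0.
Primal feasibility: A x = b.

This gives the KKT block system:
  [ Q   A^T ] [ x     ]   [-c ]
  [ A    0  ] [ lambda ] = [ b ]

Solving the linear system:
  x*      = (1.5124, -1.0083, 3)
  lambda* = (-33.0661, 30.876)
  f(x*)   = 58.124

x* = (1.5124, -1.0083, 3), lambda* = (-33.0661, 30.876)


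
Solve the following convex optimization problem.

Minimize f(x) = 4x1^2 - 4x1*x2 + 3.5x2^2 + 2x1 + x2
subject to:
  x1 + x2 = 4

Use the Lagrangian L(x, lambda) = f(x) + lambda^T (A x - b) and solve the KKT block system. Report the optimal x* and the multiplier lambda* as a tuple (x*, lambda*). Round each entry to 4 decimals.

Form the Lagrangian:
  L(x, lambda) = (1/2) x^T Q x + c^T x + lambda^T (A x - b)
Stationarity (grad_x L = 0): Q x + c + A^T lambda = 0.
Primal feasibility: A x = b.

This gives the KKT block system:
  [ Q   A^T ] [ x     ]   [-c ]
  [ A    0  ] [ lambda ] = [ b ]

Solving the linear system:
  x*      = (1.8696, 2.1304)
  lambda* = (-8.4348)
  f(x*)   = 19.8043

x* = (1.8696, 2.1304), lambda* = (-8.4348)


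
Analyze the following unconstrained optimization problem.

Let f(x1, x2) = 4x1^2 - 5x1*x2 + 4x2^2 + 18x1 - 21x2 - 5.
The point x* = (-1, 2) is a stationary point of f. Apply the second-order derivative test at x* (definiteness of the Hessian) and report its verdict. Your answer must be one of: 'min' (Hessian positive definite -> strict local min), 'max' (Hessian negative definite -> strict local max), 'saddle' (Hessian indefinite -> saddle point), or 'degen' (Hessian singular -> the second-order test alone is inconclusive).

Compute the Hessian H = grad^2 f:
  H = [[8, -5], [-5, 8]]
Verify stationarity: grad f(x*) = H x* + g = (0, 0).
Eigenvalues of H: 3, 13.
Both eigenvalues > 0, so H is positive definite -> x* is a strict local min.

min


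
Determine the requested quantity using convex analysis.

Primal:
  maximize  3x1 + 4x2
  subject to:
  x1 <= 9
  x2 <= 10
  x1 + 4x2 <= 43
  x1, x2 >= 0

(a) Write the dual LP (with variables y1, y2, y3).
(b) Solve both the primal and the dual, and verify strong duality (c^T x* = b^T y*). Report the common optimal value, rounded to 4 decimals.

The standard primal-dual pair for 'max c^T x s.t. A x <= b, x >= 0' is:
  Dual:  min b^T y  s.t.  A^T y >= c,  y >= 0.

So the dual LP is:
  minimize  9y1 + 10y2 + 43y3
  subject to:
    y1 + y3 >= 3
    y2 + 4y3 >= 4
    y1, y2, y3 >= 0

Solving the primal: x* = (9, 8.5).
  primal value c^T x* = 61.
Solving the dual: y* = (2, 0, 1).
  dual value b^T y* = 61.
Strong duality: c^T x* = b^T y*. Confirmed.

61


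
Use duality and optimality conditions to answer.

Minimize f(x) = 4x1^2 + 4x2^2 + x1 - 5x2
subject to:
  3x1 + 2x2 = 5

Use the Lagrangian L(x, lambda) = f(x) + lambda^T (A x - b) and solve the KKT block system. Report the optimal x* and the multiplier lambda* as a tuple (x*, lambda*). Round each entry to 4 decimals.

Form the Lagrangian:
  L(x, lambda) = (1/2) x^T Q x + c^T x + lambda^T (A x - b)
Stationarity (grad_x L = 0): Q x + c + A^T lambda = 0.
Primal feasibility: A x = b.

This gives the KKT block system:
  [ Q   A^T ] [ x     ]   [-c ]
  [ A    0  ] [ lambda ] = [ b ]

Solving the linear system:
  x*      = (0.8269, 1.2596)
  lambda* = (-2.5385)
  f(x*)   = 3.6106

x* = (0.8269, 1.2596), lambda* = (-2.5385)


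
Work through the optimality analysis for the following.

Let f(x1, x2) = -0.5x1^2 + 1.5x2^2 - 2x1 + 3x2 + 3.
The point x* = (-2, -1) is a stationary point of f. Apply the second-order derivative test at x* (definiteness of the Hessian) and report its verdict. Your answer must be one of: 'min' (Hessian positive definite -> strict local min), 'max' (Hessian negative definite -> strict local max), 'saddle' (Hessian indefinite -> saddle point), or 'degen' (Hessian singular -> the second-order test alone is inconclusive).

Compute the Hessian H = grad^2 f:
  H = [[-1, 0], [0, 3]]
Verify stationarity: grad f(x*) = H x* + g = (0, 0).
Eigenvalues of H: -1, 3.
Eigenvalues have mixed signs, so H is indefinite -> x* is a saddle point.

saddle


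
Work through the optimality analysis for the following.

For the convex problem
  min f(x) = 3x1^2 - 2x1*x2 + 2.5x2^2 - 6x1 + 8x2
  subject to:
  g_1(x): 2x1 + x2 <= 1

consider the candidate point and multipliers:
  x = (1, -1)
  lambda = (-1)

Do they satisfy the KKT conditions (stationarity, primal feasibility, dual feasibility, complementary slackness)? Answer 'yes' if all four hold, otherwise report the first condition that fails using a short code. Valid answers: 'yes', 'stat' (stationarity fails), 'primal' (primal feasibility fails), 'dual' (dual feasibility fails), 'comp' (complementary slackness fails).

Gradient of f: grad f(x) = Q x + c = (2, 1)
Constraint values g_i(x) = a_i^T x - b_i:
  g_1((1, -1)) = 0
Stationarity residual: grad f(x) + sum_i lambda_i a_i = (0, 0)
  -> stationarity OK
Primal feasibility (all g_i <= 0): OK
Dual feasibility (all lambda_i >= 0): FAILS
Complementary slackness (lambda_i * g_i(x) = 0 for all i): OK

Verdict: the first failing condition is dual_feasibility -> dual.

dual


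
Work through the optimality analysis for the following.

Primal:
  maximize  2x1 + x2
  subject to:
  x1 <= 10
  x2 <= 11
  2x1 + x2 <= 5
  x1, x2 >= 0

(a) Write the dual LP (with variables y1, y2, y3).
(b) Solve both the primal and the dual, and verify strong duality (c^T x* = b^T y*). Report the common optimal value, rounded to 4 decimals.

The standard primal-dual pair for 'max c^T x s.t. A x <= b, x >= 0' is:
  Dual:  min b^T y  s.t.  A^T y >= c,  y >= 0.

So the dual LP is:
  minimize  10y1 + 11y2 + 5y3
  subject to:
    y1 + 2y3 >= 2
    y2 + y3 >= 1
    y1, y2, y3 >= 0

Solving the primal: x* = (2.5, 0).
  primal value c^T x* = 5.
Solving the dual: y* = (0, 0, 1).
  dual value b^T y* = 5.
Strong duality: c^T x* = b^T y*. Confirmed.

5


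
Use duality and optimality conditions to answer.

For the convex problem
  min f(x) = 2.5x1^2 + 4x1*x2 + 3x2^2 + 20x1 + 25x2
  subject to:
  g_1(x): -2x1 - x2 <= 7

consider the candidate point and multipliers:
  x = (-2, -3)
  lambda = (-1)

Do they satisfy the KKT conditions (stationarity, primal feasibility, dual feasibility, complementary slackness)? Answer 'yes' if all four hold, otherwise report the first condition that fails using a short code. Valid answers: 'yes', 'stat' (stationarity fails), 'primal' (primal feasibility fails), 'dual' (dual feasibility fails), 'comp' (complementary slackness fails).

Gradient of f: grad f(x) = Q x + c = (-2, -1)
Constraint values g_i(x) = a_i^T x - b_i:
  g_1((-2, -3)) = 0
Stationarity residual: grad f(x) + sum_i lambda_i a_i = (0, 0)
  -> stationarity OK
Primal feasibility (all g_i <= 0): OK
Dual feasibility (all lambda_i >= 0): FAILS
Complementary slackness (lambda_i * g_i(x) = 0 for all i): OK

Verdict: the first failing condition is dual_feasibility -> dual.

dual


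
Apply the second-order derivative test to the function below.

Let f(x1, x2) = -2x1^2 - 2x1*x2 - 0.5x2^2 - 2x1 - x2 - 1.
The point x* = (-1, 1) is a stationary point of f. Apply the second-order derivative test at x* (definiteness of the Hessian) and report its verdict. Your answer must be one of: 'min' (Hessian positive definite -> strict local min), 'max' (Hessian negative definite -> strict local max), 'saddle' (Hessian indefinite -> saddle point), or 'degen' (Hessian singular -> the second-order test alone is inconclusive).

Compute the Hessian H = grad^2 f:
  H = [[-4, -2], [-2, -1]]
Verify stationarity: grad f(x*) = H x* + g = (0, 0).
Eigenvalues of H: -5, 0.
H has a zero eigenvalue (singular; negative semidefinite but not definite), so H is neither positive definite, negative definite, nor indefinite. The second-order test alone is inconclusive -> degen.
(Indeed, f is constant along the null direction of H through x*, so x* is not a strict local extremum.)

degen


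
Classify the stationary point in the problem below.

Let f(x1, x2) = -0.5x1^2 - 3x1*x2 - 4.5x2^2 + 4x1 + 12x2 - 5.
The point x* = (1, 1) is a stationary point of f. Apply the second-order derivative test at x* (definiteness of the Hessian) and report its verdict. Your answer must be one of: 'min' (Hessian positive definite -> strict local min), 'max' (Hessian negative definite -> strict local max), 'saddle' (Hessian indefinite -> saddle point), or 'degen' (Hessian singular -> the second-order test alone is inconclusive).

Compute the Hessian H = grad^2 f:
  H = [[-1, -3], [-3, -9]]
Verify stationarity: grad f(x*) = H x* + g = (0, 0).
Eigenvalues of H: -10, 0.
H has a zero eigenvalue (singular; negative semidefinite but not definite), so H is neither positive definite, negative definite, nor indefinite. The second-order test alone is inconclusive -> degen.
(Indeed, f is constant along the null direction of H through x*, so x* is not a strict local extremum.)

degen


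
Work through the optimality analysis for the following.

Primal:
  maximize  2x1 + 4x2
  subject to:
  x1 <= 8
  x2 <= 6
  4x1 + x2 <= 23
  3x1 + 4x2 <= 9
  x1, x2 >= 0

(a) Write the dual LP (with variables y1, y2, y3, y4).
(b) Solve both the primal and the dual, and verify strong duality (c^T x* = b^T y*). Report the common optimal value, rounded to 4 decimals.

The standard primal-dual pair for 'max c^T x s.t. A x <= b, x >= 0' is:
  Dual:  min b^T y  s.t.  A^T y >= c,  y >= 0.

So the dual LP is:
  minimize  8y1 + 6y2 + 23y3 + 9y4
  subject to:
    y1 + 4y3 + 3y4 >= 2
    y2 + y3 + 4y4 >= 4
    y1, y2, y3, y4 >= 0

Solving the primal: x* = (0, 2.25).
  primal value c^T x* = 9.
Solving the dual: y* = (0, 0, 0, 1).
  dual value b^T y* = 9.
Strong duality: c^T x* = b^T y*. Confirmed.

9


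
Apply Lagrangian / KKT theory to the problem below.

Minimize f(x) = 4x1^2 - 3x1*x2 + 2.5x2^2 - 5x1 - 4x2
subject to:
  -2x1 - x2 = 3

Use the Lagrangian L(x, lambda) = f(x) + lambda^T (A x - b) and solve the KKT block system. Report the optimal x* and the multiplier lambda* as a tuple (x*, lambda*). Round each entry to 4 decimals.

Form the Lagrangian:
  L(x, lambda) = (1/2) x^T Q x + c^T x + lambda^T (A x - b)
Stationarity (grad_x L = 0): Q x + c + A^T lambda = 0.
Primal feasibility: A x = b.

This gives the KKT block system:
  [ Q   A^T ] [ x     ]   [-c ]
  [ A    0  ] [ lambda ] = [ b ]

Solving the linear system:
  x*      = (-1.05, -0.9)
  lambda* = (-5.35)
  f(x*)   = 12.45

x* = (-1.05, -0.9), lambda* = (-5.35)


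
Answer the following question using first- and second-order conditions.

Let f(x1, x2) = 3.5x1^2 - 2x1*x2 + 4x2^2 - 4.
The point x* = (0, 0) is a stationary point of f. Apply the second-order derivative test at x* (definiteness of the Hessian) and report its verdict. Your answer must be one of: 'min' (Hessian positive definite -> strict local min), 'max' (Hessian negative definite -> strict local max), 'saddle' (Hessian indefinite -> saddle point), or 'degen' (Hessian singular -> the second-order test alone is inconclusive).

Compute the Hessian H = grad^2 f:
  H = [[7, -2], [-2, 8]]
Verify stationarity: grad f(x*) = H x* + g = (0, 0).
Eigenvalues of H: 5.4384, 9.5616.
Both eigenvalues > 0, so H is positive definite -> x* is a strict local min.

min


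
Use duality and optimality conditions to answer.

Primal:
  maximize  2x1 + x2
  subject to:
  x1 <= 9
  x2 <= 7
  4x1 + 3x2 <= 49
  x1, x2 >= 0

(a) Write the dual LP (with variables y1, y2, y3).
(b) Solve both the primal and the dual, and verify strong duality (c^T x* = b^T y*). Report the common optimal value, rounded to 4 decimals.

The standard primal-dual pair for 'max c^T x s.t. A x <= b, x >= 0' is:
  Dual:  min b^T y  s.t.  A^T y >= c,  y >= 0.

So the dual LP is:
  minimize  9y1 + 7y2 + 49y3
  subject to:
    y1 + 4y3 >= 2
    y2 + 3y3 >= 1
    y1, y2, y3 >= 0

Solving the primal: x* = (9, 4.3333).
  primal value c^T x* = 22.3333.
Solving the dual: y* = (0.6667, 0, 0.3333).
  dual value b^T y* = 22.3333.
Strong duality: c^T x* = b^T y*. Confirmed.

22.3333


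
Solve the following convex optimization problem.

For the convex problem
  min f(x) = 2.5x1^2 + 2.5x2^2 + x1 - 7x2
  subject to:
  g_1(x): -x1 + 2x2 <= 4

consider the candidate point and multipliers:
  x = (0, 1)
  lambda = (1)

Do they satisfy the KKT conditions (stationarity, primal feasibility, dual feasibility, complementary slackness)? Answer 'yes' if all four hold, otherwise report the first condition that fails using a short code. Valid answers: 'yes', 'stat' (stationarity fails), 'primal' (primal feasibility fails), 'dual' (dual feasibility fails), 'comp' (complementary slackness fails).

Gradient of f: grad f(x) = Q x + c = (1, -2)
Constraint values g_i(x) = a_i^T x - b_i:
  g_1((0, 1)) = -2
Stationarity residual: grad f(x) + sum_i lambda_i a_i = (0, 0)
  -> stationarity OK
Primal feasibility (all g_i <= 0): OK
Dual feasibility (all lambda_i >= 0): OK
Complementary slackness (lambda_i * g_i(x) = 0 for all i): FAILS

Verdict: the first failing condition is complementary_slackness -> comp.

comp


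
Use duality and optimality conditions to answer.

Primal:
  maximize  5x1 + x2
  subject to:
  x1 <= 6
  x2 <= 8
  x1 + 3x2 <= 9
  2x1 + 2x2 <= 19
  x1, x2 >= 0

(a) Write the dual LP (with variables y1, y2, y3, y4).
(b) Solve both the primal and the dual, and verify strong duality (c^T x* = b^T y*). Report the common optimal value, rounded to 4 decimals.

The standard primal-dual pair for 'max c^T x s.t. A x <= b, x >= 0' is:
  Dual:  min b^T y  s.t.  A^T y >= c,  y >= 0.

So the dual LP is:
  minimize  6y1 + 8y2 + 9y3 + 19y4
  subject to:
    y1 + y3 + 2y4 >= 5
    y2 + 3y3 + 2y4 >= 1
    y1, y2, y3, y4 >= 0

Solving the primal: x* = (6, 1).
  primal value c^T x* = 31.
Solving the dual: y* = (4.6667, 0, 0.3333, 0).
  dual value b^T y* = 31.
Strong duality: c^T x* = b^T y*. Confirmed.

31


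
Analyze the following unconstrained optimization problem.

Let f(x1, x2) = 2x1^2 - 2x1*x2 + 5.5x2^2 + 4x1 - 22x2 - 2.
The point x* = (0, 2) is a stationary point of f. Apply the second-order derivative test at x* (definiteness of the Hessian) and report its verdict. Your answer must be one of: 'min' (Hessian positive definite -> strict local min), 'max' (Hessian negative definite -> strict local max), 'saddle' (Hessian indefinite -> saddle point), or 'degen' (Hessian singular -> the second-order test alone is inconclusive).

Compute the Hessian H = grad^2 f:
  H = [[4, -2], [-2, 11]]
Verify stationarity: grad f(x*) = H x* + g = (0, 0).
Eigenvalues of H: 3.4689, 11.5311.
Both eigenvalues > 0, so H is positive definite -> x* is a strict local min.

min


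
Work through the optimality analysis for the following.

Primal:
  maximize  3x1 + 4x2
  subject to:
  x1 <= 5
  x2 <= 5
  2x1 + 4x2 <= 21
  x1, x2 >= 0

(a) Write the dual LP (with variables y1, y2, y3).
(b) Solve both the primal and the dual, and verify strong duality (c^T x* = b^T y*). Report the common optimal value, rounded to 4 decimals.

The standard primal-dual pair for 'max c^T x s.t. A x <= b, x >= 0' is:
  Dual:  min b^T y  s.t.  A^T y >= c,  y >= 0.

So the dual LP is:
  minimize  5y1 + 5y2 + 21y3
  subject to:
    y1 + 2y3 >= 3
    y2 + 4y3 >= 4
    y1, y2, y3 >= 0

Solving the primal: x* = (5, 2.75).
  primal value c^T x* = 26.
Solving the dual: y* = (1, 0, 1).
  dual value b^T y* = 26.
Strong duality: c^T x* = b^T y*. Confirmed.

26


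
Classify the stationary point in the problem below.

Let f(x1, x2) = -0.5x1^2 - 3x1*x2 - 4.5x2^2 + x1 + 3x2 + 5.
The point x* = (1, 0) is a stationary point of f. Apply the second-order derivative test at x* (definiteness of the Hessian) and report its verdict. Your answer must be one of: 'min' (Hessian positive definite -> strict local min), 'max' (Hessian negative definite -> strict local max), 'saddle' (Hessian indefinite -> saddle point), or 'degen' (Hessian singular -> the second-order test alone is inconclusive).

Compute the Hessian H = grad^2 f:
  H = [[-1, -3], [-3, -9]]
Verify stationarity: grad f(x*) = H x* + g = (0, 0).
Eigenvalues of H: -10, 0.
H has a zero eigenvalue (singular; negative semidefinite but not definite), so H is neither positive definite, negative definite, nor indefinite. The second-order test alone is inconclusive -> degen.
(Indeed, f is constant along the null direction of H through x*, so x* is not a strict local extremum.)

degen


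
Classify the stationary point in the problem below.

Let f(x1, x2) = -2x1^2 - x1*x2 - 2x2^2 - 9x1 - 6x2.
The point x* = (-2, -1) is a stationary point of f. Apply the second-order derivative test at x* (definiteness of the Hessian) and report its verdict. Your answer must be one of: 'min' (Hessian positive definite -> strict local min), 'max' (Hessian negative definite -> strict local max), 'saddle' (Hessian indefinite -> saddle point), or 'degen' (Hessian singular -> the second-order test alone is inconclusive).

Compute the Hessian H = grad^2 f:
  H = [[-4, -1], [-1, -4]]
Verify stationarity: grad f(x*) = H x* + g = (0, 0).
Eigenvalues of H: -5, -3.
Both eigenvalues < 0, so H is negative definite -> x* is a strict local max.

max


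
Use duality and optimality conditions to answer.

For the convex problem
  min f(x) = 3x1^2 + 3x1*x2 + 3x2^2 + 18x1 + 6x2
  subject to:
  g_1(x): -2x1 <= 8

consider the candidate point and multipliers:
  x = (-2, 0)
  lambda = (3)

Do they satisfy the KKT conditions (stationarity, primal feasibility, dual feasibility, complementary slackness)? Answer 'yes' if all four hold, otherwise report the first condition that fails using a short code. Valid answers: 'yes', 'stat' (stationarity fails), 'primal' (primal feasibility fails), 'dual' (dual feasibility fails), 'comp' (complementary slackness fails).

Gradient of f: grad f(x) = Q x + c = (6, 0)
Constraint values g_i(x) = a_i^T x - b_i:
  g_1((-2, 0)) = -4
Stationarity residual: grad f(x) + sum_i lambda_i a_i = (0, 0)
  -> stationarity OK
Primal feasibility (all g_i <= 0): OK
Dual feasibility (all lambda_i >= 0): OK
Complementary slackness (lambda_i * g_i(x) = 0 for all i): FAILS

Verdict: the first failing condition is complementary_slackness -> comp.

comp


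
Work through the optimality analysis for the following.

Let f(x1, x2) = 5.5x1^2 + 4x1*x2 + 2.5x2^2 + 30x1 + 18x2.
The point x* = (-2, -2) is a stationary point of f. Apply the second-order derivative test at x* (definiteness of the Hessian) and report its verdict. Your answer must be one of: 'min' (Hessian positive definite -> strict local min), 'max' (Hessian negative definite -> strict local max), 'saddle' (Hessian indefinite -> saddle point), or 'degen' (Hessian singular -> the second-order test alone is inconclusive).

Compute the Hessian H = grad^2 f:
  H = [[11, 4], [4, 5]]
Verify stationarity: grad f(x*) = H x* + g = (0, 0).
Eigenvalues of H: 3, 13.
Both eigenvalues > 0, so H is positive definite -> x* is a strict local min.

min


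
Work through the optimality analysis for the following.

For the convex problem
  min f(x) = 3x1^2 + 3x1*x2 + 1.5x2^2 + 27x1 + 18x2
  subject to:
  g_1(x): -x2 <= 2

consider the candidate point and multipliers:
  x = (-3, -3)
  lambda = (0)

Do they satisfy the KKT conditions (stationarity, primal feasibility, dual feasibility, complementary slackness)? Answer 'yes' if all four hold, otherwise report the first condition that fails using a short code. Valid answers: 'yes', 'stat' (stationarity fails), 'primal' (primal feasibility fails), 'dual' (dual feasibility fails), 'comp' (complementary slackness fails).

Gradient of f: grad f(x) = Q x + c = (0, 0)
Constraint values g_i(x) = a_i^T x - b_i:
  g_1((-3, -3)) = 1
Stationarity residual: grad f(x) + sum_i lambda_i a_i = (0, 0)
  -> stationarity OK
Primal feasibility (all g_i <= 0): FAILS
Dual feasibility (all lambda_i >= 0): OK
Complementary slackness (lambda_i * g_i(x) = 0 for all i): OK

Verdict: the first failing condition is primal_feasibility -> primal.

primal


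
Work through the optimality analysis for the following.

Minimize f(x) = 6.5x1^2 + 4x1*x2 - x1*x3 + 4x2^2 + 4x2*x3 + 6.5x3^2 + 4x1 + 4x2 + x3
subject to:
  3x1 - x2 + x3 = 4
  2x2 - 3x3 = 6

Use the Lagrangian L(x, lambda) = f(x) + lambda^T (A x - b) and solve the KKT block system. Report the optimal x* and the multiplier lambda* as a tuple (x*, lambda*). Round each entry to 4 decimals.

Form the Lagrangian:
  L(x, lambda) = (1/2) x^T Q x + c^T x + lambda^T (A x - b)
Stationarity (grad_x L = 0): Q x + c + A^T lambda = 0.
Primal feasibility: A x = b.

This gives the KKT block system:
  [ Q   A^T ] [ x     ]   [-c ]
  [ A    0  ] [ lambda ] = [ b ]

Solving the linear system:
  x*      = (2.058, 0.5219, -1.6521)
  lambda* = (-11.4978, -10.6484)
  f(x*)   = 59.2745

x* = (2.058, 0.5219, -1.6521), lambda* = (-11.4978, -10.6484)


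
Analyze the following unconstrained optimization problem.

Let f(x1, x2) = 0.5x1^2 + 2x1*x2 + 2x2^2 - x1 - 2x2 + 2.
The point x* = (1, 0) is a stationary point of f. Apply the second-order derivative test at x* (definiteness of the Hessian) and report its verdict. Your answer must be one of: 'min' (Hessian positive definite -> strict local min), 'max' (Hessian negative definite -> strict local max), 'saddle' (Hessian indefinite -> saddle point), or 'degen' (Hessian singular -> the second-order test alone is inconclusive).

Compute the Hessian H = grad^2 f:
  H = [[1, 2], [2, 4]]
Verify stationarity: grad f(x*) = H x* + g = (0, 0).
Eigenvalues of H: 0, 5.
H has a zero eigenvalue (singular; positive semidefinite but not definite), so H is neither positive definite, negative definite, nor indefinite. The second-order test alone is inconclusive -> degen.
(Indeed, f is constant along the null direction of H through x*, so x* is not a strict local extremum.)

degen


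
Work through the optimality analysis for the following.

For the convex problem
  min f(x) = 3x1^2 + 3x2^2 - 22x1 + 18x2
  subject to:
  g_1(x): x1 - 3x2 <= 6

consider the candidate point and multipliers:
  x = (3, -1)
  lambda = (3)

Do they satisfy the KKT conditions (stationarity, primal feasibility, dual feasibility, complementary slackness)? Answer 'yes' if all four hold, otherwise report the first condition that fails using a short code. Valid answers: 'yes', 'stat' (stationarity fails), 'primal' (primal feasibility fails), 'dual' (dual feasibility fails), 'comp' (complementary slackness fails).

Gradient of f: grad f(x) = Q x + c = (-4, 12)
Constraint values g_i(x) = a_i^T x - b_i:
  g_1((3, -1)) = 0
Stationarity residual: grad f(x) + sum_i lambda_i a_i = (-1, 3)
  -> stationarity FAILS
Primal feasibility (all g_i <= 0): OK
Dual feasibility (all lambda_i >= 0): OK
Complementary slackness (lambda_i * g_i(x) = 0 for all i): OK

Verdict: the first failing condition is stationarity -> stat.

stat
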